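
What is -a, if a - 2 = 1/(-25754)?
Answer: -51507/25754 ≈ -2.0000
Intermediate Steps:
a = 51507/25754 (a = 2 + 1/(-25754) = 2 - 1/25754 = 51507/25754 ≈ 2.0000)
-a = -1*51507/25754 = -51507/25754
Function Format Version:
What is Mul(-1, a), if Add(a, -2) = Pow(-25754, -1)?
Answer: Rational(-51507, 25754) ≈ -2.0000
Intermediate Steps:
a = Rational(51507, 25754) (a = Add(2, Pow(-25754, -1)) = Add(2, Rational(-1, 25754)) = Rational(51507, 25754) ≈ 2.0000)
Mul(-1, a) = Mul(-1, Rational(51507, 25754)) = Rational(-51507, 25754)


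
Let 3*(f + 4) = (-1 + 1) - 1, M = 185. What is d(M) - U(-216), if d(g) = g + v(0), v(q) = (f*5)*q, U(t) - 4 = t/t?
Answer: 180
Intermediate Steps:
f = -13/3 (f = -4 + ((-1 + 1) - 1)/3 = -4 + (0 - 1)/3 = -4 + (⅓)*(-1) = -4 - ⅓ = -13/3 ≈ -4.3333)
U(t) = 5 (U(t) = 4 + t/t = 4 + 1 = 5)
v(q) = -65*q/3 (v(q) = (-13/3*5)*q = -65*q/3)
d(g) = g (d(g) = g - 65/3*0 = g + 0 = g)
d(M) - U(-216) = 185 - 1*5 = 185 - 5 = 180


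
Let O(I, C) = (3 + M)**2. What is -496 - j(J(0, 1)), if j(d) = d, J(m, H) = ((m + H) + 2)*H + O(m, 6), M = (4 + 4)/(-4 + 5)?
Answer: -620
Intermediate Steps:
M = 8 (M = 8/1 = 8*1 = 8)
O(I, C) = 121 (O(I, C) = (3 + 8)**2 = 11**2 = 121)
J(m, H) = 121 + H*(2 + H + m) (J(m, H) = ((m + H) + 2)*H + 121 = ((H + m) + 2)*H + 121 = (2 + H + m)*H + 121 = H*(2 + H + m) + 121 = 121 + H*(2 + H + m))
-496 - j(J(0, 1)) = -496 - (121 + 1**2 + 2*1 + 1*0) = -496 - (121 + 1 + 2 + 0) = -496 - 1*124 = -496 - 124 = -620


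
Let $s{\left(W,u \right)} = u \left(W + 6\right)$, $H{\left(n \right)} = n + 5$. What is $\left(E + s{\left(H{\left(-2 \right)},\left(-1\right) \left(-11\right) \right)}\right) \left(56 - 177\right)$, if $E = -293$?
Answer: $23474$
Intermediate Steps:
$H{\left(n \right)} = 5 + n$
$s{\left(W,u \right)} = u \left(6 + W\right)$
$\left(E + s{\left(H{\left(-2 \right)},\left(-1\right) \left(-11\right) \right)}\right) \left(56 - 177\right) = \left(-293 + \left(-1\right) \left(-11\right) \left(6 + \left(5 - 2\right)\right)\right) \left(56 - 177\right) = \left(-293 + 11 \left(6 + 3\right)\right) \left(-121\right) = \left(-293 + 11 \cdot 9\right) \left(-121\right) = \left(-293 + 99\right) \left(-121\right) = \left(-194\right) \left(-121\right) = 23474$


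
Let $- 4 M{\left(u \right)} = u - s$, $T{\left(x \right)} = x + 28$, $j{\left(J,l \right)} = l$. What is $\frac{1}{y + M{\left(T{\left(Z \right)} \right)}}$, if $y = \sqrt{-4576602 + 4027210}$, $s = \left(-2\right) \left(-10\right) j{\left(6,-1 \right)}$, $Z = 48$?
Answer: $- \frac{3}{68746} - \frac{i \sqrt{34337}}{137492} \approx -4.3639 \cdot 10^{-5} - 0.0013477 i$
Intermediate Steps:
$s = -20$ ($s = \left(-2\right) \left(-10\right) \left(-1\right) = 20 \left(-1\right) = -20$)
$T{\left(x \right)} = 28 + x$
$y = 4 i \sqrt{34337}$ ($y = \sqrt{-549392} = 4 i \sqrt{34337} \approx 741.21 i$)
$M{\left(u \right)} = -5 - \frac{u}{4}$ ($M{\left(u \right)} = - \frac{u - -20}{4} = - \frac{u + 20}{4} = - \frac{20 + u}{4} = -5 - \frac{u}{4}$)
$\frac{1}{y + M{\left(T{\left(Z \right)} \right)}} = \frac{1}{4 i \sqrt{34337} - \left(5 + \frac{28 + 48}{4}\right)} = \frac{1}{4 i \sqrt{34337} - 24} = \frac{1}{-24 + 4 i \sqrt{34337}}$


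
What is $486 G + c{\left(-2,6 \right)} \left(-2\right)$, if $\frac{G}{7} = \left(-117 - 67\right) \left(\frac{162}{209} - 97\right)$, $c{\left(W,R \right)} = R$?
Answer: $\frac{12588839940}{209} \approx 6.0234 \cdot 10^{7}$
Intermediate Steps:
$G = \frac{25902968}{209}$ ($G = 7 \left(-117 - 67\right) \left(\frac{162}{209} - 97\right) = 7 \left(- 184 \left(162 \cdot \frac{1}{209} - 97\right)\right) = 7 \left(- 184 \left(\frac{162}{209} - 97\right)\right) = 7 \left(\left(-184\right) \left(- \frac{20111}{209}\right)\right) = 7 \cdot \frac{3700424}{209} = \frac{25902968}{209} \approx 1.2394 \cdot 10^{5}$)
$486 G + c{\left(-2,6 \right)} \left(-2\right) = 486 \cdot \frac{25902968}{209} + 6 \left(-2\right) = \frac{12588842448}{209} - 12 = \frac{12588839940}{209}$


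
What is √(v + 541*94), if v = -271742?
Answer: 2*I*√55222 ≈ 469.99*I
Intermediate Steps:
√(v + 541*94) = √(-271742 + 541*94) = √(-271742 + 50854) = √(-220888) = 2*I*√55222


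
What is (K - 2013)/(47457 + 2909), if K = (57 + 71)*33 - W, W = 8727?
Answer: -3258/25183 ≈ -0.12937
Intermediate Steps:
K = -4503 (K = (57 + 71)*33 - 1*8727 = 128*33 - 8727 = 4224 - 8727 = -4503)
(K - 2013)/(47457 + 2909) = (-4503 - 2013)/(47457 + 2909) = -6516/50366 = -6516*1/50366 = -3258/25183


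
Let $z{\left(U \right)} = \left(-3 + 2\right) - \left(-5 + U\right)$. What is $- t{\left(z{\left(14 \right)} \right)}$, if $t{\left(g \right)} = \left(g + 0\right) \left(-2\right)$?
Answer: $-20$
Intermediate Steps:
$z{\left(U \right)} = 4 - U$ ($z{\left(U \right)} = -1 - \left(-5 + U\right) = 4 - U$)
$t{\left(g \right)} = - 2 g$ ($t{\left(g \right)} = g \left(-2\right) = - 2 g$)
$- t{\left(z{\left(14 \right)} \right)} = - \left(-2\right) \left(4 - 14\right) = - \left(-2\right) \left(-10\right) = \left(-1\right) 20 = -20$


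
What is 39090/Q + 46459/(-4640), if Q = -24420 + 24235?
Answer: -37994503/171680 ≈ -221.31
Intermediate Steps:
Q = -185
39090/Q + 46459/(-4640) = 39090/(-185) + 46459/(-4640) = 39090*(-1/185) + 46459*(-1/4640) = -7818/37 - 46459/4640 = -37994503/171680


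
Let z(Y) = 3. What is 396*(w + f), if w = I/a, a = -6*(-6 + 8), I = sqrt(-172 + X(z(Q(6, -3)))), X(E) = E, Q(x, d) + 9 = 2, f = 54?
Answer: 21384 - 429*I ≈ 21384.0 - 429.0*I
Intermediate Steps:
Q(x, d) = -7 (Q(x, d) = -9 + 2 = -7)
I = 13*I (I = sqrt(-172 + 3) = sqrt(-169) = 13*I ≈ 13.0*I)
a = -12 (a = -6*2 = -12)
w = -13*I/12 (w = (13*I)/(-12) = (13*I)*(-1/12) = -13*I/12 ≈ -1.0833*I)
396*(w + f) = 396*(-13*I/12 + 54) = 396*(54 - 13*I/12) = 21384 - 429*I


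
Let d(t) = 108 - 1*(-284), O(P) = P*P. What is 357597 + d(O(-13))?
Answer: 357989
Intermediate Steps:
O(P) = P²
d(t) = 392 (d(t) = 108 + 284 = 392)
357597 + d(O(-13)) = 357597 + 392 = 357989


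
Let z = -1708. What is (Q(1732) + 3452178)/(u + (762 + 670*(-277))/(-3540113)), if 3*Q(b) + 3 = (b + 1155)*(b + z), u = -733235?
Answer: -12302859125849/2595734570727 ≈ -4.7396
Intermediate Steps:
Q(b) = -1 + (-1708 + b)*(1155 + b)/3 (Q(b) = -1 + ((b + 1155)*(b - 1708))/3 = -1 + ((1155 + b)*(-1708 + b))/3 = -1 + ((-1708 + b)*(1155 + b))/3 = -1 + (-1708 + b)*(1155 + b)/3)
(Q(1732) + 3452178)/(u + (762 + 670*(-277))/(-3540113)) = ((-657581 - 553/3*1732 + (⅓)*1732²) + 3452178)/(-733235 + (762 + 670*(-277))/(-3540113)) = ((-657581 - 957796/3 + (⅓)*2999824) + 3452178)/(-733235 + (762 - 185590)*(-1/3540113)) = ((-657581 - 957796/3 + 2999824/3) + 3452178)/(-733235 - 184828*(-1/3540113)) = (23095 + 3452178)/(-733235 + 184828/3540113) = 3475273/(-2595734570727/3540113) = 3475273*(-3540113/2595734570727) = -12302859125849/2595734570727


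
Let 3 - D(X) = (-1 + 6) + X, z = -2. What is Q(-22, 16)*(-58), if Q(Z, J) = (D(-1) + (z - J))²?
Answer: -20938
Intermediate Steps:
D(X) = -2 - X (D(X) = 3 - ((-1 + 6) + X) = 3 - (5 + X) = 3 + (-5 - X) = -2 - X)
Q(Z, J) = (-3 - J)² (Q(Z, J) = ((-2 - 1*(-1)) + (-2 - J))² = ((-2 + 1) + (-2 - J))² = (-1 + (-2 - J))² = (-3 - J)²)
Q(-22, 16)*(-58) = (3 + 16)²*(-58) = 19²*(-58) = 361*(-58) = -20938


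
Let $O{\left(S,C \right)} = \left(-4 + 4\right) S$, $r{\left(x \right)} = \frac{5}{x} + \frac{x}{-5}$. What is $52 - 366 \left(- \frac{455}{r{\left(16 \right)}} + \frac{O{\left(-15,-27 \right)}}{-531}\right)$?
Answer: $- \frac{633828}{11} \approx -57621.0$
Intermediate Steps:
$r{\left(x \right)} = \frac{5}{x} - \frac{x}{5}$ ($r{\left(x \right)} = \frac{5}{x} + x \left(- \frac{1}{5}\right) = \frac{5}{x} - \frac{x}{5}$)
$O{\left(S,C \right)} = 0$ ($O{\left(S,C \right)} = 0 S = 0$)
$52 - 366 \left(- \frac{455}{r{\left(16 \right)}} + \frac{O{\left(-15,-27 \right)}}{-531}\right) = 52 - 366 \left(- \frac{455}{\frac{5}{16} - \frac{16}{5}} + \frac{0}{-531}\right) = 52 - 366 \left(- \frac{455}{5 \cdot \frac{1}{16} - \frac{16}{5}} + 0 \left(- \frac{1}{531}\right)\right) = 52 - 366 \left(- \frac{455}{\frac{5}{16} - \frac{16}{5}} + 0\right) = 52 - 366 \left(- \frac{455}{- \frac{231}{80}} + 0\right) = 52 - 366 \left(\left(-455\right) \left(- \frac{80}{231}\right) + 0\right) = 52 - 366 \left(\frac{5200}{33} + 0\right) = 52 - \frac{634400}{11} = - \frac{633828}{11}$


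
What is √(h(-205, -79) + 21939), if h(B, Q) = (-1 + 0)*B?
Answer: 8*√346 ≈ 148.81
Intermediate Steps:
h(B, Q) = -B
√(h(-205, -79) + 21939) = √(-1*(-205) + 21939) = √(205 + 21939) = √22144 = 8*√346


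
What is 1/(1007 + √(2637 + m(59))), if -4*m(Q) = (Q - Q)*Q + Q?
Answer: 4028/4045707 - 2*√10489/4045707 ≈ 0.00094499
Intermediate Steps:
m(Q) = -Q/4 (m(Q) = -((Q - Q)*Q + Q)/4 = -(0*Q + Q)/4 = -(0 + Q)/4 = -Q/4)
1/(1007 + √(2637 + m(59))) = 1/(1007 + √(2637 - ¼*59)) = 1/(1007 + √(2637 - 59/4)) = 1/(1007 + √(10489/4)) = 1/(1007 + √10489/2)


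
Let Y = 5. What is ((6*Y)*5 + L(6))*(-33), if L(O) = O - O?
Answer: -4950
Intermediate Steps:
L(O) = 0
((6*Y)*5 + L(6))*(-33) = ((6*5)*5 + 0)*(-33) = (30*5 + 0)*(-33) = (150 + 0)*(-33) = 150*(-33) = -4950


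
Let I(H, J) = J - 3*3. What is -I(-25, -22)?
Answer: 31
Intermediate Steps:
I(H, J) = -9 + J (I(H, J) = J - 9 = -9 + J)
-I(-25, -22) = -(-9 - 22) = -1*(-31) = 31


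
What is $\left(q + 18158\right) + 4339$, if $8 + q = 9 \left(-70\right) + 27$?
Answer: $21886$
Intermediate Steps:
$q = -611$ ($q = -8 + \left(9 \left(-70\right) + 27\right) = -8 + \left(-630 + 27\right) = -8 - 603 = -611$)
$\left(q + 18158\right) + 4339 = \left(-611 + 18158\right) + 4339 = 17547 + 4339 = 21886$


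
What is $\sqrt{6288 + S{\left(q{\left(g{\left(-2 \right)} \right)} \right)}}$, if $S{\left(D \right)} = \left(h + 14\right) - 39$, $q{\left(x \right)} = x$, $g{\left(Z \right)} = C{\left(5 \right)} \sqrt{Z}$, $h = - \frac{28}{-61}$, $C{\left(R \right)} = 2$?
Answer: $\frac{\sqrt{23306331}}{61} \approx 79.142$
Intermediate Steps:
$h = \frac{28}{61}$ ($h = \left(-28\right) \left(- \frac{1}{61}\right) = \frac{28}{61} \approx 0.45902$)
$g{\left(Z \right)} = 2 \sqrt{Z}$
$S{\left(D \right)} = - \frac{1497}{61}$ ($S{\left(D \right)} = \left(\frac{28}{61} + 14\right) - 39 = \frac{882}{61} - 39 = - \frac{1497}{61}$)
$\sqrt{6288 + S{\left(q{\left(g{\left(-2 \right)} \right)} \right)}} = \sqrt{6288 - \frac{1497}{61}} = \sqrt{\frac{382071}{61}} = \frac{\sqrt{23306331}}{61}$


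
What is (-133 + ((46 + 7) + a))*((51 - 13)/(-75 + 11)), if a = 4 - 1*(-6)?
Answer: 665/16 ≈ 41.563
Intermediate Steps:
a = 10 (a = 4 + 6 = 10)
(-133 + ((46 + 7) + a))*((51 - 13)/(-75 + 11)) = (-133 + ((46 + 7) + 10))*((51 - 13)/(-75 + 11)) = (-133 + (53 + 10))*(38/(-64)) = (-133 + 63)*(38*(-1/64)) = -70*(-19/32) = 665/16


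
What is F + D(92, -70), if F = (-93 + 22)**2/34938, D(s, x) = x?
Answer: -2440619/34938 ≈ -69.856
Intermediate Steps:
F = 5041/34938 (F = (-71)**2*(1/34938) = 5041*(1/34938) = 5041/34938 ≈ 0.14428)
F + D(92, -70) = 5041/34938 - 70 = -2440619/34938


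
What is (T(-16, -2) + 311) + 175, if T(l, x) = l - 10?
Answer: 460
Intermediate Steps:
T(l, x) = -10 + l
(T(-16, -2) + 311) + 175 = ((-10 - 16) + 311) + 175 = (-26 + 311) + 175 = 285 + 175 = 460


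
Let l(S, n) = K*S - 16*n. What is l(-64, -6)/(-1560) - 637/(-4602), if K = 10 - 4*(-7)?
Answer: 12547/7670 ≈ 1.6359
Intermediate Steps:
K = 38 (K = 10 - 1*(-28) = 10 + 28 = 38)
l(S, n) = -16*n + 38*S (l(S, n) = 38*S - 16*n = -16*n + 38*S)
l(-64, -6)/(-1560) - 637/(-4602) = (-16*(-6) + 38*(-64))/(-1560) - 637/(-4602) = (96 - 2432)*(-1/1560) - 637*(-1/4602) = -2336*(-1/1560) + 49/354 = 292/195 + 49/354 = 12547/7670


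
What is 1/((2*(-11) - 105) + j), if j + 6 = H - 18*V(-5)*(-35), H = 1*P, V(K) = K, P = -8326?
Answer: -1/11609 ≈ -8.6140e-5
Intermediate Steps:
H = -8326 (H = 1*(-8326) = -8326)
j = -11482 (j = -6 + (-8326 - 18*(-5)*(-35)) = -6 + (-8326 - (-90)*(-35)) = -6 + (-8326 - 1*3150) = -6 + (-8326 - 3150) = -6 - 11476 = -11482)
1/((2*(-11) - 105) + j) = 1/((2*(-11) - 105) - 11482) = 1/((-22 - 105) - 11482) = 1/(-127 - 11482) = 1/(-11609) = -1/11609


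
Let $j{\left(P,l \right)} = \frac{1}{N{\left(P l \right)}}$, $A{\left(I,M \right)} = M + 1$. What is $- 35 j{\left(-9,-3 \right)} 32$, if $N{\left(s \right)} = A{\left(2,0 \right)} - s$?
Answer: $\frac{560}{13} \approx 43.077$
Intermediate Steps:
$A{\left(I,M \right)} = 1 + M$
$N{\left(s \right)} = 1 - s$ ($N{\left(s \right)} = \left(1 + 0\right) - s = 1 - s$)
$j{\left(P,l \right)} = \frac{1}{1 - P l}$
$- 35 j{\left(-9,-3 \right)} 32 = - 35 \left(- \frac{1}{-1 - -27}\right) 32 = - 35 \left(- \frac{1}{-1 + 27}\right) 32 = - 35 \left(- \frac{1}{26}\right) 32 = - 35 \left(\left(-1\right) \frac{1}{26}\right) 32 = \left(-35\right) \left(- \frac{1}{26}\right) 32 = \frac{35}{26} \cdot 32 = \frac{560}{13}$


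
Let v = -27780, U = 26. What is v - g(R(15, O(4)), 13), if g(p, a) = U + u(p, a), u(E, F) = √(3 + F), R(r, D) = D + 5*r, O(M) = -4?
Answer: -27810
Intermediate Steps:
g(p, a) = 26 + √(3 + a)
v - g(R(15, O(4)), 13) = -27780 - (26 + √(3 + 13)) = -27780 - (26 + √16) = -27780 - (26 + 4) = -27780 - 1*30 = -27780 - 30 = -27810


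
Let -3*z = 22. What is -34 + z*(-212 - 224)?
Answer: 9490/3 ≈ 3163.3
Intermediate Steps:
z = -22/3 (z = -1/3*22 = -22/3 ≈ -7.3333)
-34 + z*(-212 - 224) = -34 - 22*(-212 - 224)/3 = -34 - 22/3*(-436) = -34 + 9592/3 = 9490/3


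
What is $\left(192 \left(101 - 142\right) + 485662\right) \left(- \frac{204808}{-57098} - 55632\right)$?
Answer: $- \frac{758795291123560}{28549} \approx -2.6579 \cdot 10^{10}$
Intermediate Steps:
$\left(192 \left(101 - 142\right) + 485662\right) \left(- \frac{204808}{-57098} - 55632\right) = \left(192 \left(-41\right) + 485662\right) \left(\left(-204808\right) \left(- \frac{1}{57098}\right) - 55632\right) = \left(-7872 + 485662\right) \left(\frac{102404}{28549} - 55632\right) = 477790 \left(- \frac{1588135564}{28549}\right) = - \frac{758795291123560}{28549}$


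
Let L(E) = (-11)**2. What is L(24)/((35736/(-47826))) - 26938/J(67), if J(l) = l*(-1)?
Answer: 95821831/399052 ≈ 240.12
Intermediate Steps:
J(l) = -l
L(E) = 121
L(24)/((35736/(-47826))) - 26938/J(67) = 121/((35736/(-47826))) - 26938/((-1*67)) = 121/((35736*(-1/47826))) - 26938/(-67) = 121/(-5956/7971) - 26938*(-1/67) = 121*(-7971/5956) + 26938/67 = -964491/5956 + 26938/67 = 95821831/399052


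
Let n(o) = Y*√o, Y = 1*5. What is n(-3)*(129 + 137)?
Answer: 1330*I*√3 ≈ 2303.6*I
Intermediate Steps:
Y = 5
n(o) = 5*√o
n(-3)*(129 + 137) = (5*√(-3))*(129 + 137) = (5*(I*√3))*266 = (5*I*√3)*266 = 1330*I*√3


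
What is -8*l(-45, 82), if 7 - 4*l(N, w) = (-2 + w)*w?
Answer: 13106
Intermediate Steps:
l(N, w) = 7/4 - w*(-2 + w)/4 (l(N, w) = 7/4 - (-2 + w)*w/4 = 7/4 - w*(-2 + w)/4)
-8*l(-45, 82) = -8*(7/4 + (½)*82 - ¼*82²) = -8*(7/4 + 41 - ¼*6724) = -8*(7/4 + 41 - 1681) = -8*(-6553/4) = 13106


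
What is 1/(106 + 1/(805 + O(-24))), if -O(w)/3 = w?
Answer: 877/92963 ≈ 0.0094339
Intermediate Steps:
O(w) = -3*w
1/(106 + 1/(805 + O(-24))) = 1/(106 + 1/(805 - 3*(-24))) = 1/(106 + 1/(805 + 72)) = 1/(106 + 1/877) = 1/(92963/877) = 877/92963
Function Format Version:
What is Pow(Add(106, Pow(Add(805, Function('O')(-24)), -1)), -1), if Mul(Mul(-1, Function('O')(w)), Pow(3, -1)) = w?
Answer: Rational(877, 92963) ≈ 0.0094339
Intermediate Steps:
Function('O')(w) = Mul(-3, w)
Pow(Add(106, Pow(Add(805, Function('O')(-24)), -1)), -1) = Pow(Add(106, Pow(Add(805, Mul(-3, -24)), -1)), -1) = Pow(Add(106, Pow(Add(805, 72), -1)), -1) = Pow(Add(106, Pow(877, -1)), -1) = Pow(Add(106, Rational(1, 877)), -1) = Pow(Rational(92963, 877), -1) = Rational(877, 92963)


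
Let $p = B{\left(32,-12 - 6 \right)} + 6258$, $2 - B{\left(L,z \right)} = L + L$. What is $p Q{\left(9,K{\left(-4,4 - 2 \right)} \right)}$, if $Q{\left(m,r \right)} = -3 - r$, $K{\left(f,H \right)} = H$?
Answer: $-30980$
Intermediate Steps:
$B{\left(L,z \right)} = 2 - 2 L$ ($B{\left(L,z \right)} = 2 - \left(L + L\right) = 2 - 2 L$)
$p = 6196$ ($p = \left(2 - 64\right) + 6258 = -62 + 6258 = 6196$)
$p Q{\left(9,K{\left(-4,4 - 2 \right)} \right)} = 6196 \left(-3 - \left(4 - 2\right)\right) = 6196 \left(-3 - 2\right) = 6196 \left(-5\right) = -30980$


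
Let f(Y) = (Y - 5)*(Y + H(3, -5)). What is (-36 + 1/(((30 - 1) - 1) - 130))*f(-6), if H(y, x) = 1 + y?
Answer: -40403/51 ≈ -792.22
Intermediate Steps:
f(Y) = (-5 + Y)*(4 + Y) (f(Y) = (Y - 5)*(Y + (1 + 3)) = (-5 + Y)*(Y + 4) = (-5 + Y)*(4 + Y))
(-36 + 1/(((30 - 1) - 1) - 130))*f(-6) = (-36 + 1/(((30 - 1) - 1) - 130))*(-20 + (-6)**2 - 1*(-6)) = (-36 + 1/((29 - 1) - 130))*(-20 + 36 + 6) = (-36 + 1/(28 - 130))*22 = (-36 + 1/(-102))*22 = (-36 - 1/102)*22 = -3673/102*22 = -40403/51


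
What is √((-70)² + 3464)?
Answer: 2*√2091 ≈ 91.455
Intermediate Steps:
√((-70)² + 3464) = √(4900 + 3464) = √8364 = 2*√2091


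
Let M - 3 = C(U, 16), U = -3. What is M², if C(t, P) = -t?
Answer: 36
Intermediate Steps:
M = 6 (M = 3 - 1*(-3) = 3 + 3 = 6)
M² = 6² = 36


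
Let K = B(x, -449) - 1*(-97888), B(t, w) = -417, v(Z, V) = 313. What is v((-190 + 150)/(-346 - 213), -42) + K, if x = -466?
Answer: 97784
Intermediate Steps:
K = 97471 (K = -417 - 1*(-97888) = -417 + 97888 = 97471)
v((-190 + 150)/(-346 - 213), -42) + K = 313 + 97471 = 97784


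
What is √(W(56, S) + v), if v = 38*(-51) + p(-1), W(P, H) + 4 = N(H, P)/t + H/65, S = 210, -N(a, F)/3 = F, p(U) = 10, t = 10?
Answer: I*√8220030/65 ≈ 44.109*I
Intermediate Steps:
N(a, F) = -3*F
W(P, H) = -4 - 3*P/10 + H/65 (W(P, H) = -4 + (-3*P/10 + H/65) = -4 - 3*P/10 + H/65)
v = -1928 (v = 38*(-51) + 10 = -1938 + 10 = -1928)
√(W(56, S) + v) = √((-4 - 3/10*56 + (1/65)*210) - 1928) = √((-4 - 84/5 + 42/13) - 1928) = √(-1142/65 - 1928) = √(-126462/65) = I*√8220030/65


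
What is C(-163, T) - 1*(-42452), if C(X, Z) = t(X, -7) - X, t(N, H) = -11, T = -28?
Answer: 42604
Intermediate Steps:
C(X, Z) = -11 - X
C(-163, T) - 1*(-42452) = (-11 - 1*(-163)) - 1*(-42452) = (-11 + 163) + 42452 = 152 + 42452 = 42604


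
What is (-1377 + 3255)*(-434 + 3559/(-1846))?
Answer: -755634897/923 ≈ -8.1867e+5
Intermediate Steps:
(-1377 + 3255)*(-434 + 3559/(-1846)) = 1878*(-434 + 3559*(-1/1846)) = 1878*(-434 - 3559/1846) = 1878*(-804723/1846) = -755634897/923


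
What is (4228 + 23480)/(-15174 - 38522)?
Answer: -6927/13424 ≈ -0.51602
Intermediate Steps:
(4228 + 23480)/(-15174 - 38522) = 27708/(-53696) = 27708*(-1/53696) = -6927/13424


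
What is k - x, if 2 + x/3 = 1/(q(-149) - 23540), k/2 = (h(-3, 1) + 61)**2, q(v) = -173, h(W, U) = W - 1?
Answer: 154229355/23713 ≈ 6504.0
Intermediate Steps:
h(W, U) = -1 + W
k = 6498 (k = 2*((-1 - 3) + 61)**2 = 2*(-4 + 61)**2 = 2*57**2 = 2*3249 = 6498)
x = -142281/23713 (x = -6 + 3/(-173 - 23540) = -6 + 3/(-23713) = -6 + 3*(-1/23713) = -6 - 3/23713 = -142281/23713 ≈ -6.0001)
k - x = 6498 - 1*(-142281/23713) = 6498 + 142281/23713 = 154229355/23713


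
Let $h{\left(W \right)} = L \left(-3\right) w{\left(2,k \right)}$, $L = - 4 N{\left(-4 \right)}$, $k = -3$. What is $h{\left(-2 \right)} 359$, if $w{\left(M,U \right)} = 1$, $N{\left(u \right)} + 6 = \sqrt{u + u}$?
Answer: $-25848 + 8616 i \sqrt{2} \approx -25848.0 + 12185.0 i$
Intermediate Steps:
$N{\left(u \right)} = -6 + \sqrt{2} \sqrt{u}$ ($N{\left(u \right)} = -6 + \sqrt{u + u} = -6 + \sqrt{2 u} = -6 + \sqrt{2} \sqrt{u}$)
$L = 24 - 8 i \sqrt{2}$ ($L = - 4 \left(-6 + \sqrt{2} \sqrt{-4}\right) = - 4 \left(-6 + \sqrt{2} \cdot 2 i\right) = - 4 \left(-6 + 2 i \sqrt{2}\right) = 24 - 8 i \sqrt{2} \approx 24.0 - 11.314 i$)
$h{\left(W \right)} = -72 + 24 i \sqrt{2}$ ($h{\left(W \right)} = \left(24 - 8 i \sqrt{2}\right) \left(-3\right) 1 = \left(-72 + 24 i \sqrt{2}\right) 1 = -72 + 24 i \sqrt{2}$)
$h{\left(-2 \right)} 359 = \left(-72 + 24 i \sqrt{2}\right) 359 = -25848 + 8616 i \sqrt{2}$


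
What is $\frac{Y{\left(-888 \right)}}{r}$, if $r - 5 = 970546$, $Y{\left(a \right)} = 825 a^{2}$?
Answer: $\frac{72283200}{107839} \approx 670.29$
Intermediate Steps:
$r = 970551$ ($r = 5 + 970546 = 970551$)
$\frac{Y{\left(-888 \right)}}{r} = \frac{825 \left(-888\right)^{2}}{970551} = 825 \cdot 788544 \cdot \frac{1}{970551} = 650548800 \cdot \frac{1}{970551} = \frac{72283200}{107839}$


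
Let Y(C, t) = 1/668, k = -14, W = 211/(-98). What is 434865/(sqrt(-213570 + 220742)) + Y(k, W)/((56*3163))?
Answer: 1/118321504 + 434865*sqrt(1793)/3586 ≈ 5134.9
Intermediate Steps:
W = -211/98 (W = 211*(-1/98) = -211/98 ≈ -2.1531)
Y(C, t) = 1/668
434865/(sqrt(-213570 + 220742)) + Y(k, W)/((56*3163)) = 434865/(sqrt(-213570 + 220742)) + 1/(668*((56*3163))) = 434865/(sqrt(7172)) + (1/668)/177128 = 434865/((2*sqrt(1793))) + (1/668)*(1/177128) = 434865*(sqrt(1793)/3586) + 1/118321504 = 434865*sqrt(1793)/3586 + 1/118321504 = 1/118321504 + 434865*sqrt(1793)/3586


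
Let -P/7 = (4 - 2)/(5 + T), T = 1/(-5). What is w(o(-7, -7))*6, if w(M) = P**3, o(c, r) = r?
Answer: -42875/288 ≈ -148.87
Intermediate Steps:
T = -1/5 ≈ -0.20000
P = -35/12 (P = -7*(4 - 2)/(5 - 1/5) = -14/24/5 = -14*5/24 = -7*5/12 = -35/12 ≈ -2.9167)
w(M) = -42875/1728 (w(M) = (-35/12)**3 = -42875/1728)
w(o(-7, -7))*6 = -42875/1728*6 = -42875/288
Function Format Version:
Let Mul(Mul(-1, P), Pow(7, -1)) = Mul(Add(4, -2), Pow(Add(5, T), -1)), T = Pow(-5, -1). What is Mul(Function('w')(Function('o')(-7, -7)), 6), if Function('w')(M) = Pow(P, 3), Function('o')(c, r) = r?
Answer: Rational(-42875, 288) ≈ -148.87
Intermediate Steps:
T = Rational(-1, 5) ≈ -0.20000
P = Rational(-35, 12) (P = Mul(-7, Mul(Add(4, -2), Pow(Add(5, Rational(-1, 5)), -1))) = Mul(-7, Mul(2, Pow(Rational(24, 5), -1))) = Mul(-7, Mul(2, Rational(5, 24))) = Mul(-7, Rational(5, 12)) = Rational(-35, 12) ≈ -2.9167)
Function('w')(M) = Rational(-42875, 1728) (Function('w')(M) = Pow(Rational(-35, 12), 3) = Rational(-42875, 1728))
Mul(Function('w')(Function('o')(-7, -7)), 6) = Mul(Rational(-42875, 1728), 6) = Rational(-42875, 288)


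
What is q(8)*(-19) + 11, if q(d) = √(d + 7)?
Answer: 11 - 19*√15 ≈ -62.587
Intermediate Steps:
q(d) = √(7 + d)
q(8)*(-19) + 11 = √(7 + 8)*(-19) + 11 = √15*(-19) + 11 = -19*√15 + 11 = 11 - 19*√15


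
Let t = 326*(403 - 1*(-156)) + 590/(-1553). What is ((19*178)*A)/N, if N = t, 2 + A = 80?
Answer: 102418797/70752203 ≈ 1.4476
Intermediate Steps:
A = 78 (A = -2 + 80 = 78)
t = 283008812/1553 (t = 326*(403 + 156) + 590*(-1/1553) = 326*559 - 590/1553 = 182234 - 590/1553 = 283008812/1553 ≈ 1.8223e+5)
N = 283008812/1553 ≈ 1.8223e+5
((19*178)*A)/N = ((19*178)*78)/(283008812/1553) = (3382*78)*(1553/283008812) = 263796*(1553/283008812) = 102418797/70752203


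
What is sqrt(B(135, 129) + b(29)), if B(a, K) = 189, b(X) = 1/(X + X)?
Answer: sqrt(635854)/58 ≈ 13.748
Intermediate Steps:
b(X) = 1/(2*X)
sqrt(B(135, 129) + b(29)) = sqrt(189 + (1/2)/29) = sqrt(189 + (1/2)*(1/29)) = sqrt(189 + 1/58) = sqrt(10963/58) = sqrt(635854)/58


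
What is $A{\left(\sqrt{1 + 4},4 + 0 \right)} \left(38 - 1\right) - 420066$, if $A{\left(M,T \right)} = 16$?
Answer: $-419474$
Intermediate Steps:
$A{\left(\sqrt{1 + 4},4 + 0 \right)} \left(38 - 1\right) - 420066 = 16 \left(38 - 1\right) - 420066 = 16 \cdot 37 - 420066 = 592 - 420066 = -419474$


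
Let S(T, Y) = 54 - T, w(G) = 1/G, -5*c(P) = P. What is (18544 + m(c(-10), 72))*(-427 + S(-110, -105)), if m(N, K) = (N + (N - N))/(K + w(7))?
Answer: -2462925042/505 ≈ -4.8771e+6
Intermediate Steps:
c(P) = -P/5
w(G) = 1/G
m(N, K) = N/(⅐ + K) (m(N, K) = (N + (N - N))/(K + 1/7) = (N + 0)/(K + ⅐) = N/(⅐ + K))
(18544 + m(c(-10), 72))*(-427 + S(-110, -105)) = (18544 + 7*(-⅕*(-10))/(1 + 7*72))*(-427 + (54 - 1*(-110))) = (18544 + 7*2/(1 + 504))*(-427 + (54 + 110)) = (18544 + 7*2/505)*(-427 + 164) = (18544 + 7*2*(1/505))*(-263) = (18544 + 14/505)*(-263) = (9364734/505)*(-263) = -2462925042/505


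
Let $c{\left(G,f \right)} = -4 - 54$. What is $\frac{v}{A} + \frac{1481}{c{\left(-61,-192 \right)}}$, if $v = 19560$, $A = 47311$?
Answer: $- \frac{68933111}{2744038} \approx -25.121$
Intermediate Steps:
$c{\left(G,f \right)} = -58$
$\frac{v}{A} + \frac{1481}{c{\left(-61,-192 \right)}} = \frac{19560}{47311} + \frac{1481}{-58} = 19560 \cdot \frac{1}{47311} + 1481 \left(- \frac{1}{58}\right) = \frac{19560}{47311} - \frac{1481}{58} = - \frac{68933111}{2744038}$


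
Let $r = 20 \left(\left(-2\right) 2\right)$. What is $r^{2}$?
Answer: $6400$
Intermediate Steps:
$r = -80$ ($r = 20 \left(-4\right) = -80$)
$r^{2} = \left(-80\right)^{2} = 6400$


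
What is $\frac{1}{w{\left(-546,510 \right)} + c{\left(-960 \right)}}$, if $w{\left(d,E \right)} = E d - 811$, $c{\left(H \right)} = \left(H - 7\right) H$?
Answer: $\frac{1}{649049} \approx 1.5407 \cdot 10^{-6}$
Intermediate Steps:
$c{\left(H \right)} = H \left(-7 + H\right)$ ($c{\left(H \right)} = \left(-7 + H\right) H = H \left(-7 + H\right)$)
$w{\left(d,E \right)} = -811 + E d$
$\frac{1}{w{\left(-546,510 \right)} + c{\left(-960 \right)}} = \frac{1}{\left(-811 + 510 \left(-546\right)\right) - 960 \left(-7 - 960\right)} = \frac{1}{\left(-811 - 278460\right) - -928320} = \frac{1}{-279271 + 928320} = \frac{1}{649049}$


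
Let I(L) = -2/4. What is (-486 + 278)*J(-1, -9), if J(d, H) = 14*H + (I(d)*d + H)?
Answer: 27976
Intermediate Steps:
I(L) = -½ (I(L) = -2*¼ = -½)
J(d, H) = 15*H - d/2 (J(d, H) = 14*H + (-d/2 + H) = 14*H + (H - d/2) = 15*H - d/2)
(-486 + 278)*J(-1, -9) = (-486 + 278)*(15*(-9) - ½*(-1)) = -208*(-135 + ½) = -208*(-269/2) = 27976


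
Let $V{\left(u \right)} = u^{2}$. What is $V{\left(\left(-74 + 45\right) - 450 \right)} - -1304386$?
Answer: $1533827$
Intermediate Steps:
$V{\left(\left(-74 + 45\right) - 450 \right)} - -1304386 = \left(\left(-74 + 45\right) - 450\right)^{2} - -1304386 = \left(-29 - 450\right)^{2} + 1304386 = \left(-479\right)^{2} + 1304386 = 229441 + 1304386 = 1533827$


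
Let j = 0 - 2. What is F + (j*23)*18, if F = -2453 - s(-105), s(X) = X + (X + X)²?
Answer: -47276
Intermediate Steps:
j = -2
s(X) = X + 4*X² (s(X) = X + (2*X)² = X + 4*X²)
F = -46448 (F = -2453 - (-105)*(1 + 4*(-105)) = -2453 - (-105)*(1 - 420) = -2453 - (-105)*(-419) = -2453 - 1*43995 = -2453 - 43995 = -46448)
F + (j*23)*18 = -46448 - 2*23*18 = -46448 - 46*18 = -46448 - 828 = -47276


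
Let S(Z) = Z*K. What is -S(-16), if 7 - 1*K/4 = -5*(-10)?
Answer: -2752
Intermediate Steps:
K = -172 (K = 28 - (-20)*(-10) = 28 - 4*50 = 28 - 200 = -172)
S(Z) = -172*Z (S(Z) = Z*(-172) = -172*Z)
-S(-16) = -(-172)*(-16) = -1*2752 = -2752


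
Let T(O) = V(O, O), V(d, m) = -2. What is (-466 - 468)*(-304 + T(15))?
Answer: 285804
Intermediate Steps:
T(O) = -2
(-466 - 468)*(-304 + T(15)) = (-466 - 468)*(-304 - 2) = -934*(-306) = 285804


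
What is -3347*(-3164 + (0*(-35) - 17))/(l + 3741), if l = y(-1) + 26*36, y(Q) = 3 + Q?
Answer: 10646807/4679 ≈ 2275.4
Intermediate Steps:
l = 938 (l = (3 - 1) + 26*36 = 2 + 936 = 938)
-3347*(-3164 + (0*(-35) - 17))/(l + 3741) = -3347*(-3164 + (0*(-35) - 17))/(938 + 3741) = -3347/(4679/(-3164 + (0 - 17))) = -3347/(4679/(-3164 - 17)) = -3347/(4679/(-3181)) = -3347/(4679*(-1/3181)) = -3347/(-4679/3181) = -3347*(-3181/4679) = 10646807/4679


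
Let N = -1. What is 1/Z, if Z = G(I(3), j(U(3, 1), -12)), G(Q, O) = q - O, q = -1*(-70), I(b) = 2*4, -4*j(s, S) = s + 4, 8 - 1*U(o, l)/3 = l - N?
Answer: 2/151 ≈ 0.013245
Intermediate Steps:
U(o, l) = 21 - 3*l (U(o, l) = 24 - 3*(l - 1*(-1)) = 24 - 3*(l + 1) = 24 - 3*(1 + l) = 24 + (-3 - 3*l) = 21 - 3*l)
j(s, S) = -1 - s/4 (j(s, S) = -(s + 4)/4 = -(4 + s)/4 = -1 - s/4)
I(b) = 8
q = 70
G(Q, O) = 70 - O
Z = 151/2 (Z = 70 - (-1 - (21 - 3*1)/4) = 70 - (-1 - (21 - 3)/4) = 70 - (-1 - ¼*18) = 70 - (-1 - 9/2) = 70 - 1*(-11/2) = 70 + 11/2 = 151/2 ≈ 75.500)
1/Z = 1/(151/2) = 2/151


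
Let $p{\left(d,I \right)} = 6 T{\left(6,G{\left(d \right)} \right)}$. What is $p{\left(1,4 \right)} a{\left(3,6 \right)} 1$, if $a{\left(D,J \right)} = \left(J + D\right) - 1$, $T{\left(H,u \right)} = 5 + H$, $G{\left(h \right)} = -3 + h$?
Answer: $528$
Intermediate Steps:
$a{\left(D,J \right)} = -1 + D + J$ ($a{\left(D,J \right)} = \left(D + J\right) - 1 = -1 + D + J$)
$p{\left(d,I \right)} = 66$ ($p{\left(d,I \right)} = 6 \left(5 + 6\right) = 6 \cdot 11 = 66$)
$p{\left(1,4 \right)} a{\left(3,6 \right)} 1 = 66 \left(-1 + 3 + 6\right) 1 = 66 \cdot 8 \cdot 1 = 528 \cdot 1 = 528$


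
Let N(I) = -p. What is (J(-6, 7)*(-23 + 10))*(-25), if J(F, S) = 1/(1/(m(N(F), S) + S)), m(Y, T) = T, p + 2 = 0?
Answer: 4550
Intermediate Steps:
p = -2 (p = -2 + 0 = -2)
N(I) = 2 (N(I) = -1*(-2) = 2)
J(F, S) = 2*S (J(F, S) = 1/(1/(S + S)) = 1/(1/(2*S)) = 2*S)
(J(-6, 7)*(-23 + 10))*(-25) = ((2*7)*(-23 + 10))*(-25) = (14*(-13))*(-25) = -182*(-25) = 4550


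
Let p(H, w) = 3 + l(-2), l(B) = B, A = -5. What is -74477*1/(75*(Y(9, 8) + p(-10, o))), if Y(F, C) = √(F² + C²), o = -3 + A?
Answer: 74477/10800 - 74477*√145/10800 ≈ -76.143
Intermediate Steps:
o = -8 (o = -3 - 5 = -8)
p(H, w) = 1 (p(H, w) = 3 - 2 = 1)
Y(F, C) = √(C² + F²)
-74477*1/(75*(Y(9, 8) + p(-10, o))) = -74477*1/(75*(√(8² + 9²) + 1)) = -74477*1/(75*(√(64 + 81) + 1)) = -74477*1/(75*(√145 + 1)) = -74477*1/(75*(1 + √145)) = -74477/(75 + 75*√145)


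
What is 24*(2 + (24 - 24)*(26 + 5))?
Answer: 48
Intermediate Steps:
24*(2 + (24 - 24)*(26 + 5)) = 24*(2 + 0*31) = 24*(2 + 0) = 24*2 = 48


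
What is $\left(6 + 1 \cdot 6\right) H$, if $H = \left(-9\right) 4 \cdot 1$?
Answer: $-432$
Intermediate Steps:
$H = -36$ ($H = \left(-36\right) 1 = -36$)
$\left(6 + 1 \cdot 6\right) H = \left(6 + 1 \cdot 6\right) \left(-36\right) = \left(6 + 6\right) \left(-36\right) = 12 \left(-36\right) = -432$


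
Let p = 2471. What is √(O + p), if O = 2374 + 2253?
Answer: 13*√42 ≈ 84.250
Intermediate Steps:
O = 4627
√(O + p) = √(4627 + 2471) = √7098 = 13*√42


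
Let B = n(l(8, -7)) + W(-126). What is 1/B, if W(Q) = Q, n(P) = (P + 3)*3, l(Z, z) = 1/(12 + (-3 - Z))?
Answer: -1/114 ≈ -0.0087719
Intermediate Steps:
l(Z, z) = 1/(9 - Z)
n(P) = 9 + 3*P (n(P) = (3 + P)*3 = 9 + 3*P)
B = -114 (B = (9 + 3*(-1/(-9 + 8))) - 126 = (9 + 3*(-1/(-1))) - 126 = (9 + 3*(-1*(-1))) - 126 = (9 + 3*1) - 126 = (9 + 3) - 126 = 12 - 126 = -114)
1/B = 1/(-114) = -1/114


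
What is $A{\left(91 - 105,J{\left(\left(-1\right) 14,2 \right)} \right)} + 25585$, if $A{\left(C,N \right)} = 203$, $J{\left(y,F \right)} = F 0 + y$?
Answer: $25788$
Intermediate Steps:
$J{\left(y,F \right)} = y$ ($J{\left(y,F \right)} = 0 + y = y$)
$A{\left(91 - 105,J{\left(\left(-1\right) 14,2 \right)} \right)} + 25585 = 203 + 25585 = 25788$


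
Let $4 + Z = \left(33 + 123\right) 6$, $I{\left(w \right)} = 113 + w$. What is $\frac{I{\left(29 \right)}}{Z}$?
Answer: $\frac{71}{466} \approx 0.15236$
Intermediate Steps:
$Z = 932$ ($Z = -4 + \left(33 + 123\right) 6 = -4 + 156 \cdot 6 = -4 + 936 = 932$)
$\frac{I{\left(29 \right)}}{Z} = \frac{113 + 29}{932} = 142 \cdot \frac{1}{932} = \frac{71}{466}$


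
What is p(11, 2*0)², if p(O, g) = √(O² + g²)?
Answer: 121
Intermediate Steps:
p(11, 2*0)² = (√(11² + (2*0)²))² = (√(121 + 0²))² = (√(121 + 0))² = (√121)² = 11² = 121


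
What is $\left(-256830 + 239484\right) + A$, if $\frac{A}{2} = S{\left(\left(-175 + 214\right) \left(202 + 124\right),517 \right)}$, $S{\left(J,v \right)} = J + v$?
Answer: $9116$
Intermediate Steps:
$A = 26462$ ($A = 2 \left(\left(-175 + 214\right) \left(202 + 124\right) + 517\right) = 2 \left(39 \cdot 326 + 517\right) = 2 \left(12714 + 517\right) = 2 \cdot 13231 = 26462$)
$\left(-256830 + 239484\right) + A = \left(-256830 + 239484\right) + 26462 = -17346 + 26462 = 9116$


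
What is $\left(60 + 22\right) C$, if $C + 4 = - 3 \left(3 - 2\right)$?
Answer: $-574$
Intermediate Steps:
$C = -7$ ($C = -4 - 3 \left(3 - 2\right) = -4 - 3 = -7$)
$\left(60 + 22\right) C = \left(60 + 22\right) \left(-7\right) = 82 \left(-7\right) = -574$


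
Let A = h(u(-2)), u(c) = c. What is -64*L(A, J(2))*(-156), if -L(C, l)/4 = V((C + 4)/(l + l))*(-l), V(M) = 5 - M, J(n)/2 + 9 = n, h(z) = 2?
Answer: -2915328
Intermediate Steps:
A = 2
J(n) = -18 + 2*n
L(C, l) = 4*l*(5 - (4 + C)/(2*l)) (L(C, l) = -4*(5 - (C + 4)/(l + l))*(-l) = -4*(5 - (4 + C)/(2*l))*(-l) = -(-4)*l*(5 - (4 + C)/(2*l)) = 4*l*(5 - (4 + C)/(2*l)))
-64*L(A, J(2))*(-156) = -64*(-8 - 2*2 + 20*(-18 + 2*2))*(-156) = -64*(-8 - 4 + 20*(-18 + 4))*(-156) = -64*(-8 - 4 + 20*(-14))*(-156) = -64*(-8 - 4 - 280)*(-156) = -64*(-292)*(-156) = 18688*(-156) = -2915328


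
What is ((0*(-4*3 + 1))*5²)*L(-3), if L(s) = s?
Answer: 0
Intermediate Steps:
((0*(-4*3 + 1))*5²)*L(-3) = ((0*(-4*3 + 1))*5²)*(-3) = ((0*(-12 + 1))*25)*(-3) = ((0*(-11))*25)*(-3) = (0*25)*(-3) = 0*(-3) = 0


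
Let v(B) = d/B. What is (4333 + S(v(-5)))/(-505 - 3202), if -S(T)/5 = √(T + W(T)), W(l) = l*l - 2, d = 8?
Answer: -4333/3707 + I*√26/3707 ≈ -1.1689 + 0.0013755*I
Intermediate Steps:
W(l) = -2 + l² (W(l) = l² - 2 = -2 + l²)
v(B) = 8/B
S(T) = -5*√(-2 + T + T²) (S(T) = -5*√(T + (-2 + T²)) = -5*√(-2 + T + T²))
(4333 + S(v(-5)))/(-505 - 3202) = (4333 - 5*√(-2 + 8/(-5) + (8/(-5))²))/(-505 - 3202) = (4333 - 5*√(-2 + 8*(-⅕) + (8*(-⅕))²))/(-3707) = (4333 - 5*√(-2 - 8/5 + (-8/5)²))*(-1/3707) = (4333 - 5*√(-2 - 8/5 + 64/25))*(-1/3707) = (4333 - I*√26)*(-1/3707) = -4333/3707 + I*√26/3707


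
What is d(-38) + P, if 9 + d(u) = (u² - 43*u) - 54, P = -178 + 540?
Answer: 3377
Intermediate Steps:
P = 362
d(u) = -63 + u² - 43*u (d(u) = -9 + ((u² - 43*u) - 54) = -9 + (-54 + u² - 43*u) = -63 + u² - 43*u)
d(-38) + P = (-63 + (-38)² - 43*(-38)) + 362 = (-63 + 1444 + 1634) + 362 = 3015 + 362 = 3377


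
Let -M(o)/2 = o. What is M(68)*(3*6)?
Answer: -2448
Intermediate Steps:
M(o) = -2*o
M(68)*(3*6) = (-2*68)*(3*6) = -136*18 = -2448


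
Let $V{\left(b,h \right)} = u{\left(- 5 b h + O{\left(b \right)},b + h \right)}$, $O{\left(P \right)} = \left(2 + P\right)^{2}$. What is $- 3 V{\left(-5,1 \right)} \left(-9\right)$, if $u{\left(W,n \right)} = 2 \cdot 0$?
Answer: $0$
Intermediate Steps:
$u{\left(W,n \right)} = 0$
$V{\left(b,h \right)} = 0$
$- 3 V{\left(-5,1 \right)} \left(-9\right) = \left(-3\right) 0 \left(-9\right) = 0 \left(-9\right) = 0$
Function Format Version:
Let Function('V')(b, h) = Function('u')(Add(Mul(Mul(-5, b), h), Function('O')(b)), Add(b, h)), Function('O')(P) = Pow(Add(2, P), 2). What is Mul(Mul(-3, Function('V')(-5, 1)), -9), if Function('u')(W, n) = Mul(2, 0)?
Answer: 0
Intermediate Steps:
Function('u')(W, n) = 0
Function('V')(b, h) = 0
Mul(Mul(-3, Function('V')(-5, 1)), -9) = Mul(Mul(-3, 0), -9) = Mul(0, -9) = 0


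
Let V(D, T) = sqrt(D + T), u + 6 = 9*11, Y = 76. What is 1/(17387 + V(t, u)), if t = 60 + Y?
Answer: 17387/302307540 - sqrt(229)/302307540 ≈ 5.7464e-5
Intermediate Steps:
u = 93 (u = -6 + 9*11 = -6 + 99 = 93)
t = 136 (t = 60 + 76 = 136)
1/(17387 + V(t, u)) = 1/(17387 + sqrt(136 + 93)) = 1/(17387 + sqrt(229))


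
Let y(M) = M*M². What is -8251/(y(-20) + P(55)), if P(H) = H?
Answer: 8251/7945 ≈ 1.0385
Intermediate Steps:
y(M) = M³
-8251/(y(-20) + P(55)) = -8251/((-20)³ + 55) = -8251/(-8000 + 55) = -8251/(-7945) = -8251*(-1/7945) = 8251/7945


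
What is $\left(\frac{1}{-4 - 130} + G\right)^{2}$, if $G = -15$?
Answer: $\frac{4044121}{17956} \approx 225.22$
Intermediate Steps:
$\left(\frac{1}{-4 - 130} + G\right)^{2} = \left(\frac{1}{-4 - 130} - 15\right)^{2} = \left(\frac{1}{-134} - 15\right)^{2} = \left(- \frac{1}{134} - 15\right)^{2} = \left(- \frac{2011}{134}\right)^{2} = \frac{4044121}{17956}$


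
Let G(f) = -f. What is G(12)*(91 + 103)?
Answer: -2328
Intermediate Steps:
G(12)*(91 + 103) = (-1*12)*(91 + 103) = -12*194 = -2328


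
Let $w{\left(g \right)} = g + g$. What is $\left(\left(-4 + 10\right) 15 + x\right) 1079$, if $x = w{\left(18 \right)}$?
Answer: $135954$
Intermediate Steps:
$w{\left(g \right)} = 2 g$
$x = 36$ ($x = 2 \cdot 18 = 36$)
$\left(\left(-4 + 10\right) 15 + x\right) 1079 = \left(\left(-4 + 10\right) 15 + 36\right) 1079 = \left(6 \cdot 15 + 36\right) 1079 = \left(90 + 36\right) 1079 = 126 \cdot 1079 = 135954$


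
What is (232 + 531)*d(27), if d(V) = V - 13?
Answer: 10682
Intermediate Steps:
d(V) = -13 + V
(232 + 531)*d(27) = (232 + 531)*(-13 + 27) = 763*14 = 10682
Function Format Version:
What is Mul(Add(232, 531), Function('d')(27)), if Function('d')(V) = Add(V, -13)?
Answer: 10682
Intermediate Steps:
Function('d')(V) = Add(-13, V)
Mul(Add(232, 531), Function('d')(27)) = Mul(Add(232, 531), Add(-13, 27)) = Mul(763, 14) = 10682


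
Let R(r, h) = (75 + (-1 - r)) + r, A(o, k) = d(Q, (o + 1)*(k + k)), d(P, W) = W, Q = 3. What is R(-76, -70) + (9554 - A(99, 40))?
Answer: 1628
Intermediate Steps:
A(o, k) = 2*k*(1 + o) (A(o, k) = (o + 1)*(k + k) = (1 + o)*(2*k) = 2*k*(1 + o))
R(r, h) = 74 (R(r, h) = (74 - r) + r = 74)
R(-76, -70) + (9554 - A(99, 40)) = 74 + (9554 - 2*40*(1 + 99)) = 74 + (9554 - 2*40*100) = 74 + (9554 - 1*8000) = 74 + (9554 - 8000) = 74 + 1554 = 1628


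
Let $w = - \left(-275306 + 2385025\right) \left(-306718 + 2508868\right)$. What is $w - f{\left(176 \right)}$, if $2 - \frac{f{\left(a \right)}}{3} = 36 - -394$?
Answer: $-4645917694566$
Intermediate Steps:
$f{\left(a \right)} = -1284$ ($f{\left(a \right)} = 6 - 3 \left(36 - -394\right) = 6 - 3 \left(36 + 394\right) = 6 - 1290 = -1284$)
$w = -4645917695850$ ($w = - 2109719 \cdot 2202150 = \left(-1\right) 4645917695850 = -4645917695850$)
$w - f{\left(176 \right)} = -4645917695850 - -1284 = -4645917695850 + 1284 = -4645917694566$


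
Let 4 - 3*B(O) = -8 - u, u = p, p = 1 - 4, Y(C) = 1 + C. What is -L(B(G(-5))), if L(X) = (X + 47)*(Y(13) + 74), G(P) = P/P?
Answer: -4400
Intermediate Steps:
G(P) = 1
p = -3
u = -3
B(O) = 3 (B(O) = 4/3 - (-8 - 1*(-3))/3 = 4/3 - (-8 + 3)/3 = 4/3 - ⅓*(-5) = 4/3 + 5/3 = 3)
L(X) = 4136 + 88*X (L(X) = (X + 47)*((1 + 13) + 74) = (47 + X)*(14 + 74) = (47 + X)*88 = 4136 + 88*X)
-L(B(G(-5))) = -(4136 + 88*3) = -(4136 + 264) = -1*4400 = -4400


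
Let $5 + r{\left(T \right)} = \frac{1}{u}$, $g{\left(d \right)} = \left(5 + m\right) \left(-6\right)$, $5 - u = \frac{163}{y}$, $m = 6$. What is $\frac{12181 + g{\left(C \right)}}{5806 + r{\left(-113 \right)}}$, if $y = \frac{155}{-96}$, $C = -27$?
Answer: $\frac{198964645}{95269978} \approx 2.0884$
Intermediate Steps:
$y = - \frac{155}{96}$ ($y = 155 \left(- \frac{1}{96}\right) = - \frac{155}{96} \approx -1.6146$)
$u = \frac{16423}{155}$ ($u = 5 - \frac{163}{- \frac{155}{96}} = 5 - 163 \left(- \frac{96}{155}\right) = 5 - - \frac{15648}{155} = 5 + \frac{15648}{155} = \frac{16423}{155} \approx 105.95$)
$g{\left(d \right)} = -66$ ($g{\left(d \right)} = \left(5 + 6\right) \left(-6\right) = 11 \left(-6\right) = -66$)
$r{\left(T \right)} = - \frac{81960}{16423}$ ($r{\left(T \right)} = -5 + \frac{1}{\frac{16423}{155}} = -5 + \frac{155}{16423} = - \frac{81960}{16423}$)
$\frac{12181 + g{\left(C \right)}}{5806 + r{\left(-113 \right)}} = \frac{12181 - 66}{5806 - \frac{81960}{16423}} = \frac{12115}{\frac{95269978}{16423}} = 12115 \cdot \frac{16423}{95269978} = \frac{198964645}{95269978}$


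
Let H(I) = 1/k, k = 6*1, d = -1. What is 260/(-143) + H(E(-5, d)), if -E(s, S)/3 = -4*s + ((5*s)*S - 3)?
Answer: -109/66 ≈ -1.6515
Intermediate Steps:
k = 6
E(s, S) = 9 + 12*s - 15*S*s (E(s, S) = -3*(-4*s + ((5*s)*S - 3)) = -3*(-4*s + (5*S*s - 3)) = -3*(-4*s + (-3 + 5*S*s)) = -3*(-3 - 4*s + 5*S*s) = 9 + 12*s - 15*S*s)
H(I) = 1/6
260/(-143) + H(E(-5, d)) = 260/(-143) + 1/6 = 260*(-1/143) + 1/6 = -20/11 + 1/6 = -109/66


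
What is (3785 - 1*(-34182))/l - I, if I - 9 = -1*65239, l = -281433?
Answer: 18357836623/281433 ≈ 65230.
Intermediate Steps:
I = -65230 (I = 9 - 1*65239 = 9 - 65239 = -65230)
(3785 - 1*(-34182))/l - I = (3785 - 1*(-34182))/(-281433) - 1*(-65230) = (3785 + 34182)*(-1/281433) + 65230 = 37967*(-1/281433) + 65230 = -37967/281433 + 65230 = 18357836623/281433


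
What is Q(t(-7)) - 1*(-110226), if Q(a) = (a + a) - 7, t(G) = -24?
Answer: 110171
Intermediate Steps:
Q(a) = -7 + 2*a (Q(a) = 2*a - 7 = -7 + 2*a)
Q(t(-7)) - 1*(-110226) = (-7 + 2*(-24)) - 1*(-110226) = (-7 - 48) + 110226 = -55 + 110226 = 110171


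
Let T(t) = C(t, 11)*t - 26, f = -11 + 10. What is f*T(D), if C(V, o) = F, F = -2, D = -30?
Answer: -34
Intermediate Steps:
C(V, o) = -2
f = -1
T(t) = -26 - 2*t (T(t) = -2*t - 26 = -26 - 2*t)
f*T(D) = -(-26 - 2*(-30)) = -(-26 + 60) = -1*34 = -34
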